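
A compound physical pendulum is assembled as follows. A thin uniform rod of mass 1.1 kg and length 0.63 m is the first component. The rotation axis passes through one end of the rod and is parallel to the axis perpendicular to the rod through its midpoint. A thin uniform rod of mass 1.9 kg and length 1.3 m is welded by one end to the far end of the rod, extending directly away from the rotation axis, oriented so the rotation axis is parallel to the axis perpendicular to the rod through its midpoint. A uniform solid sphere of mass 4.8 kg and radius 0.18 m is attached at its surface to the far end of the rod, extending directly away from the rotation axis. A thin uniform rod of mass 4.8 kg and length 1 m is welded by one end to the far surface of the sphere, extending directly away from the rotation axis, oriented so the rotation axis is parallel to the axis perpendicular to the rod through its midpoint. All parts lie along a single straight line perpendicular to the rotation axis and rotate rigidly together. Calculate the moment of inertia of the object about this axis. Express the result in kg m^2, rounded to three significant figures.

Thin rod: I_cm = (1/12)ML² = (1/12)(1.1)(0.63)² = 0.036383 kg m^2; centre at d = 0.315 m, so the parallel axis theorem gives I = 0.036383 + (1.1)(0.315)² = 0.14553 kg m^2.
Thin rod: I_cm = (1/12)ML² = (1/12)(1.9)(1.3)² = 0.26758 kg m^2; centre at d = 0.315 + 0.315 + 0.65 = 1.28 m, so the parallel axis theorem gives I = 0.26758 + (1.9)(1.28)² = 3.3805 kg m^2.
Solid sphere: I_cm = (2/5)MR² = (2/5)(4.8)(0.18)² = 0.062208 kg m^2; centre at d = 0.315 + 0.315 + 0.65 + 0.65 + 0.18 = 2.11 m, so the parallel axis theorem gives I = 0.062208 + (4.8)(2.11)² = 21.432 kg m^2.
Thin rod: I_cm = (1/12)ML² = (1/12)(4.8)(1)² = 0.4 kg m^2; centre at d = 0.315 + 0.315 + 0.65 + 0.65 + 0.18 + 0.18 + 0.5 = 2.79 m, so the parallel axis theorem gives I = 0.4 + (4.8)(2.79)² = 37.764 kg m^2.
Total I = 0.14553 + 3.3805 + 21.432 + 37.764 = 62.722 kg m^2.

62.7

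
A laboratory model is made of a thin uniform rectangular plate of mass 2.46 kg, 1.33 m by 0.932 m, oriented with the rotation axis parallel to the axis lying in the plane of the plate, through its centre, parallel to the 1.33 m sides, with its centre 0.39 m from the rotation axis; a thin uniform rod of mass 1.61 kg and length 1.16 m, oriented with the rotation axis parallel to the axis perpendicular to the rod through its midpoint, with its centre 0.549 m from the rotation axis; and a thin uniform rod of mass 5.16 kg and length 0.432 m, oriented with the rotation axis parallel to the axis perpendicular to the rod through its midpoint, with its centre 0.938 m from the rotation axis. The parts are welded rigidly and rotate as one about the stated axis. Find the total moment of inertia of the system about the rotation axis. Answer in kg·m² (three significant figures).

Rectangular plate: I_cm = (1/12)Mb² = (1/12)(2.46)(0.932)² = 0.17807 kg·m²; centre at d = 0.39 m, so the parallel axis theorem gives I = 0.17807 + (2.46)(0.39)² = 0.55223 kg·m².
Thin rod: I_cm = (1/12)ML² = (1/12)(1.61)(1.16)² = 0.18053 kg·m²; centre at d = 0.549 m, so the parallel axis theorem gives I = 0.18053 + (1.61)(0.549)² = 0.66579 kg·m².
Thin rod: I_cm = (1/12)ML² = (1/12)(5.16)(0.432)² = 0.080248 kg·m²; centre at d = 0.938 m, so the parallel axis theorem gives I = 0.080248 + (5.16)(0.938)² = 4.6202 kg·m².
Total I = 0.55223 + 0.66579 + 4.6202 = 5.8383 kg·m².

5.84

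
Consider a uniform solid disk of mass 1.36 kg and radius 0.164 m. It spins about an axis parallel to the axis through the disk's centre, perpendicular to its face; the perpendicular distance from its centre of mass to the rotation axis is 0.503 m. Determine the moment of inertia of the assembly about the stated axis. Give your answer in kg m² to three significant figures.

0.362

I_cm = (1/2)MR² = (1/2)(1.36)(0.164)² = 0.018289 kg m²; centre at d = 0.503 m, so the parallel axis theorem gives I = 0.018289 + (1.36)(0.503)² = 0.36238 kg m².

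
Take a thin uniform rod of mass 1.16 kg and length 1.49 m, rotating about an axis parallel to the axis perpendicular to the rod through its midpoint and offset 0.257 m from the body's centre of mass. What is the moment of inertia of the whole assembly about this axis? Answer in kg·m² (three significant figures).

0.291

I_cm = (1/12)ML² = (1/12)(1.16)(1.49)² = 0.21461 kg·m²; centre at d = 0.257 m, so the parallel axis theorem gives I = 0.21461 + (1.16)(0.257)² = 0.29123 kg·m².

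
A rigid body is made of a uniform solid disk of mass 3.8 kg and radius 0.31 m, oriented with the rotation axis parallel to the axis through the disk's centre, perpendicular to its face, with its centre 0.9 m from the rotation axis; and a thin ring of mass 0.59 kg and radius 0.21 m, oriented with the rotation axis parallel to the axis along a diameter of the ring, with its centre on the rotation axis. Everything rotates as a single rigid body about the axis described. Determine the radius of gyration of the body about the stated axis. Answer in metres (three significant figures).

Solid disk: I_cm = (1/2)MR² = (1/2)(3.8)(0.31)² = 0.18259 kg m²; centre at d = 0.9 m, so the parallel axis theorem gives I = 0.18259 + (3.8)(0.9)² = 3.2606 kg m².
Thin ring: I_cm = (1/2)MR² = (1/2)(0.59)(0.21)² = 0.013009 kg m²; axis through the centre, so I = 0.013009 kg m².
Total I = 3.2736 kg m²; total mass M = 4.39 kg.
k = √(I/M) = √(3.2736/4.39) = 0.86354 m.

0.864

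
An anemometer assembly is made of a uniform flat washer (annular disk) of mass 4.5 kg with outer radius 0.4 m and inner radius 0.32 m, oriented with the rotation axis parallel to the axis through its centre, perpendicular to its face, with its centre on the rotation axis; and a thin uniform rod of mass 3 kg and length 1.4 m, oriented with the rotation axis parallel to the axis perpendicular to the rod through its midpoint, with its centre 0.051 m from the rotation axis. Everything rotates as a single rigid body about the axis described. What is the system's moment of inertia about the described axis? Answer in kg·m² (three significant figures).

1.09

Annular disk: I_cm = (1/2)M(R²+r²) = (1/2)(4.5)[(0.4)² + (0.32)²] = 0.5904 kg·m²; axis through the centre, so I = 0.5904 kg·m².
Thin rod: I_cm = (1/12)ML² = (1/12)(3)(1.4)² = 0.49 kg·m²; centre at d = 0.051 m, so I = I_cm + Md² gives I = 0.49 + (3)(0.051)² = 0.4978 kg·m².
Total I = 0.5904 + 0.4978 = 1.0882 kg·m².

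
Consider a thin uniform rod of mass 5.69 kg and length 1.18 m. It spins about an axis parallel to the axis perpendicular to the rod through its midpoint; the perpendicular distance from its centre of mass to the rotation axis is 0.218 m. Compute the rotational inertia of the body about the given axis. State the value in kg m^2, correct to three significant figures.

I_cm = (1/12)ML² = (1/12)(5.69)(1.18)² = 0.66023 kg m^2; centre at d = 0.218 m, so the parallel axis theorem gives I = 0.66023 + (5.69)(0.218)² = 0.93064 kg m^2.

0.931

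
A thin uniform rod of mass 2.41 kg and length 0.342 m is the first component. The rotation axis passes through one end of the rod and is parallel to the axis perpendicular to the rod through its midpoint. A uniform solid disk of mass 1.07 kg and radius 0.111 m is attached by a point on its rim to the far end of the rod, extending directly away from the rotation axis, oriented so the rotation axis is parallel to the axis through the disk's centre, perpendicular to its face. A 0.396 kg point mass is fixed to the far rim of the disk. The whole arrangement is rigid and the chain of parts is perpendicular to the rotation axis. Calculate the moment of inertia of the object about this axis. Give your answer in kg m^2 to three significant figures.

Thin rod: I_cm = (1/12)ML² = (1/12)(2.41)(0.342)² = 0.02349 kg m^2; centre at d = 0.171 m, so the parallel axis theorem gives I = 0.02349 + (2.41)(0.171)² = 0.093961 kg m^2.
Solid disk: I_cm = (1/2)MR² = (1/2)(1.07)(0.111)² = 0.0065917 kg m^2; centre at d = 0.171 + 0.171 + 0.111 = 0.453 m, so the parallel axis theorem gives I = 0.0065917 + (1.07)(0.453)² = 0.22617 kg m^2.
Point mass: I_cm = 0; centre at d = 0.171 + 0.171 + 0.111 + 0.111 = 0.564 m, so the parallel axis theorem gives I = 0 + (0.396)(0.564)² = 0.12597 kg m^2.
Total I = 0.093961 + 0.22617 + 0.12597 = 0.44609 kg m^2.

0.446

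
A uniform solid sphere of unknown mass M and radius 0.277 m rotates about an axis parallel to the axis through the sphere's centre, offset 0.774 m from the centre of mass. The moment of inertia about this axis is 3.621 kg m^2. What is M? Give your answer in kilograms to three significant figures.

5.75

I = I_cm + Md² = (2/5)MR² + Md² = M·[0.4·(0.277)² + (0.774)²] = M·0.62977.
So M = 3.621 / 0.62977 = 5.7497 kg.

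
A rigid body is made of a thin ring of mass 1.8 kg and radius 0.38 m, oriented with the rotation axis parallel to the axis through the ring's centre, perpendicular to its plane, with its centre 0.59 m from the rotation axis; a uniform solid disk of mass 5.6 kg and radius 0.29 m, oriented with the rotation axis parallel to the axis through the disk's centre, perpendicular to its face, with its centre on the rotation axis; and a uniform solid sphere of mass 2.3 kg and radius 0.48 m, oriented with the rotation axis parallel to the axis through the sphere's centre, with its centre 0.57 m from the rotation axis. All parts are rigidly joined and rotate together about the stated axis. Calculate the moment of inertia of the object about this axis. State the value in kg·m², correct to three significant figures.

2.08

Thin ring: I_cm = MR² = (1.8)(0.38)² = 0.25992 kg·m²; centre at d = 0.59 m, so I = I_cm + Md² gives I = 0.25992 + (1.8)(0.59)² = 0.8865 kg·m².
Solid disk: I_cm = (1/2)MR² = (1/2)(5.6)(0.29)² = 0.23548 kg·m²; axis through the centre, so I = 0.23548 kg·m².
Solid sphere: I_cm = (2/5)MR² = (2/5)(2.3)(0.48)² = 0.21197 kg·m²; centre at d = 0.57 m, so I = I_cm + Md² gives I = 0.21197 + (2.3)(0.57)² = 0.95924 kg·m².
Total I = 0.8865 + 0.23548 + 0.95924 = 2.0812 kg·m².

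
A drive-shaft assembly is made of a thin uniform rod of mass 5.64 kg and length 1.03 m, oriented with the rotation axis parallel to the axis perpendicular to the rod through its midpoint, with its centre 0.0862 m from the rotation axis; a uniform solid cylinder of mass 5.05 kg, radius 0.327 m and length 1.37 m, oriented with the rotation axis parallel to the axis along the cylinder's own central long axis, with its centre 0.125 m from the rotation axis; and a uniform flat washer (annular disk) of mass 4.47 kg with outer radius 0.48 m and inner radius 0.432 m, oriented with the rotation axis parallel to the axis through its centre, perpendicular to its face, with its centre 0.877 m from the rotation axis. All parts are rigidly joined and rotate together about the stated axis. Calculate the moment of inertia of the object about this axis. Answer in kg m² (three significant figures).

Thin rod: I_cm = (1/12)ML² = (1/12)(5.64)(1.03)² = 0.49862 kg m²; centre at d = 0.0862 m, so the parallel axis theorem gives I = 0.49862 + (5.64)(0.0862)² = 0.54053 kg m².
Solid cylinder: I_cm = (1/2)MR² = (1/2)(5.05)(0.327)² = 0.27 kg m²; centre at d = 0.125 m, so the parallel axis theorem gives I = 0.27 + (5.05)(0.125)² = 0.3489 kg m².
Annular disk: I_cm = (1/2)M(R²+r²) = (1/2)(4.47)[(0.48)² + (0.432)²] = 0.93205 kg m²; centre at d = 0.877 m, so the parallel axis theorem gives I = 0.93205 + (4.47)(0.877)² = 4.3701 kg m².
Total I = 0.54053 + 0.3489 + 4.3701 = 5.2595 kg m².

5.26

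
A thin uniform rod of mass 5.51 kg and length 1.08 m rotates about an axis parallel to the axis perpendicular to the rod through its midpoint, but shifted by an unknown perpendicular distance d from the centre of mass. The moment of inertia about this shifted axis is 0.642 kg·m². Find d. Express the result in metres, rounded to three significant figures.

About the centre-of-mass axis, I_cm = (1/12)ML² = (1/12)(5.51)(1.08)² = 0.53557 kg·m².
Parallel axis theorem: I = I_cm + Md², so Md² = 0.642 − 0.53557 = 0.10643 kg·m².
d = √(0.10643 / 5.51) = 0.13898 m.

0.139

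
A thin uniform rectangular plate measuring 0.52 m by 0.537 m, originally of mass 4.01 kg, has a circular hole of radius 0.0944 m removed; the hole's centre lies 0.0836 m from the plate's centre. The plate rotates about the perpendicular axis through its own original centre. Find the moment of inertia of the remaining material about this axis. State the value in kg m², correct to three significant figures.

Unpierced body about its centre: I₀ = (1/12)M(a²+b²) = (1/12)(4.01)[(0.52)² + (0.537)²] = 0.18672 kg m².
The removed disk has mass m = M·πr²/(ab) = (4.01)·π(0.0944)²/(0.52·0.537) = 0.40203 kg (same uniform areal density).
Its moment of inertia about the rotation axis (parallel-axis theorem): I_hole = (1/2)mr² + md² = (1/2)(0.40203)(0.0944)² + (0.40203)(0.0836)² = 0.0046011 kg m².
Treating the hole as negative mass, I = I₀ − I_hole = 0.18672 − 0.0046011 = 0.18212 kg m².

0.182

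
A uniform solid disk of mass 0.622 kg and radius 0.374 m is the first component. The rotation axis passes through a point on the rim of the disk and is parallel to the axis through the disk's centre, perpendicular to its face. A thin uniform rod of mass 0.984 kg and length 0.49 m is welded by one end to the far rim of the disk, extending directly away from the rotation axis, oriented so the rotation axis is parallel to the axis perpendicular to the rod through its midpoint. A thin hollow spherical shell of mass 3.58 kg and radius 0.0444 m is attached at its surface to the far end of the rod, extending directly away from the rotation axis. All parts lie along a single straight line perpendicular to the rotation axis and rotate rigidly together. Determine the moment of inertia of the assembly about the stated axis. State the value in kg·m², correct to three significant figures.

Solid disk: I_cm = (1/2)MR² = (1/2)(0.622)(0.374)² = 0.043501 kg·m²; centre at d = 0.374 m, so I = I_cm + Md² gives I = 0.043501 + (0.622)(0.374)² = 0.1305 kg·m².
Thin rod: I_cm = (1/12)ML² = (1/12)(0.984)(0.49)² = 0.019688 kg·m²; centre at d = 0.374 + 0.374 + 0.245 = 0.993 m, so I = I_cm + Md² gives I = 0.019688 + (0.984)(0.993)² = 0.98996 kg·m².
Spherical shell: I_cm = (2/3)MR² = (2/3)(3.58)(0.0444)² = 0.004705 kg·m²; centre at d = 0.374 + 0.374 + 0.245 + 0.245 + 0.0444 = 1.2824 m, so I = I_cm + Md² gives I = 0.004705 + (3.58)(1.2824)² = 5.8922 kg·m².
Total I = 0.1305 + 0.98996 + 5.8922 = 7.0127 kg·m².

7.01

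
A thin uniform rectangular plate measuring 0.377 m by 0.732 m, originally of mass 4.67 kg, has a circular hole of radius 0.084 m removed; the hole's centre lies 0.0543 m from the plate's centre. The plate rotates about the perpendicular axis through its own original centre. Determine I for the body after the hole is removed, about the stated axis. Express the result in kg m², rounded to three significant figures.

Unpierced body about its centre: I₀ = (1/12)M(a²+b²) = (1/12)(4.67)[(0.377)² + (0.732)²] = 0.26384 kg m².
The removed disk has mass m = M·πr²/(ab) = (4.67)·π(0.084)²/(0.377·0.732) = 0.37512 kg (same uniform areal density).
Its moment of inertia about the rotation axis (parallel-axis theorem): I_hole = (1/2)mr² + md² = (1/2)(0.37512)(0.084)² + (0.37512)(0.0543)² = 0.0024295 kg m².
Treating the hole as negative mass, I = I₀ − I_hole = 0.26384 − 0.0024295 = 0.26141 kg m².

0.261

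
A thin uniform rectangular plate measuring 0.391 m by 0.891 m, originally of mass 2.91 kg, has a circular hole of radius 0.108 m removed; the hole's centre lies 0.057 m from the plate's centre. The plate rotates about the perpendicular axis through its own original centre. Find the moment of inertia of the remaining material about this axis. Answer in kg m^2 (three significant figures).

Unpierced body about its centre: I₀ = (1/12)M(a²+b²) = (1/12)(2.91)[(0.391)² + (0.891)²] = 0.22959 kg m^2.
The removed disk has mass m = M·πr²/(ab) = (2.91)·π(0.108)²/(0.391·0.891) = 0.30608 kg (same uniform areal density).
Its moment of inertia about the rotation axis (parallel-axis theorem): I_hole = (1/2)mr² + md² = (1/2)(0.30608)(0.108)² + (0.30608)(0.057)² = 0.0027795 kg m^2.
Treating the hole as negative mass, I = I₀ − I_hole = 0.22959 − 0.0027795 = 0.22681 kg m^2.

0.227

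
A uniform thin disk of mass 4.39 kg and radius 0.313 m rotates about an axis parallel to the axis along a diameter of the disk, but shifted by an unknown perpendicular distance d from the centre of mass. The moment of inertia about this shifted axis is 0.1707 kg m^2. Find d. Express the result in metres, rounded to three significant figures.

0.120

About the centre-of-mass axis, I_cm = (1/4)MR² = (1/4)(4.39)(0.313)² = 0.10752 kg m^2.
Parallel axis theorem: I = I_cm + Md², so Md² = 0.1707 − 0.10752 = 0.063179 kg m^2.
d = √(0.063179 / 4.39) = 0.11996 m.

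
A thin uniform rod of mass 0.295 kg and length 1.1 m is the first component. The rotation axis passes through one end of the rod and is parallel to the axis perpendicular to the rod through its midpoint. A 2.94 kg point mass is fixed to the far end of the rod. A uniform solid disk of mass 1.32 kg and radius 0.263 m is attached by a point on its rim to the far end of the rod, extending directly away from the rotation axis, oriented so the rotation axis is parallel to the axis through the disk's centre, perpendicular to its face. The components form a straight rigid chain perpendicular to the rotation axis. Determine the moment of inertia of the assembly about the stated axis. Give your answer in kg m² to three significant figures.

6.17

Thin rod: I_cm = (1/12)ML² = (1/12)(0.295)(1.1)² = 0.029746 kg m²; centre at d = 0.55 m, so the parallel axis theorem gives I = 0.029746 + (0.295)(0.55)² = 0.11898 kg m².
Point mass: I_cm = 0; centre at d = 0.55 + 0.55 = 1.1 m, so the parallel axis theorem gives I = 0 + (2.94)(1.1)² = 3.5574 kg m².
Solid disk: I_cm = (1/2)MR² = (1/2)(1.32)(0.263)² = 0.045652 kg m²; centre at d = 0.55 + 0.55 + 0.263 = 1.363 m, so the parallel axis theorem gives I = 0.045652 + (1.32)(1.363)² = 2.4979 kg m².
Total I = 0.11898 + 3.5574 + 2.4979 = 6.1743 kg m².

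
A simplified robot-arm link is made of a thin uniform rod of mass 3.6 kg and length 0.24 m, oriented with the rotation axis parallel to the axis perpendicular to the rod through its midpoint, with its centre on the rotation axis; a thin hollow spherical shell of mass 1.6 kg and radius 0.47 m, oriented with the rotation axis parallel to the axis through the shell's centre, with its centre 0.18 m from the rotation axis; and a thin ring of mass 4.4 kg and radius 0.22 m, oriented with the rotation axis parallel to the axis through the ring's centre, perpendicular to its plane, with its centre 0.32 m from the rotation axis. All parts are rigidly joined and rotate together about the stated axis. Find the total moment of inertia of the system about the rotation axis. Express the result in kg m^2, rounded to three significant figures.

Thin rod: I_cm = (1/12)ML² = (1/12)(3.6)(0.24)² = 0.01728 kg m^2; axis through the centre, so I = 0.01728 kg m^2.
Spherical shell: I_cm = (2/3)MR² = (2/3)(1.6)(0.47)² = 0.23563 kg m^2; centre at d = 0.18 m, so I = I_cm + Md² gives I = 0.23563 + (1.6)(0.18)² = 0.28747 kg m^2.
Thin ring: I_cm = MR² = (4.4)(0.22)² = 0.21296 kg m^2; centre at d = 0.32 m, so I = I_cm + Md² gives I = 0.21296 + (4.4)(0.32)² = 0.66352 kg m^2.
Total I = 0.01728 + 0.28747 + 0.66352 = 0.96827 kg m^2.

0.968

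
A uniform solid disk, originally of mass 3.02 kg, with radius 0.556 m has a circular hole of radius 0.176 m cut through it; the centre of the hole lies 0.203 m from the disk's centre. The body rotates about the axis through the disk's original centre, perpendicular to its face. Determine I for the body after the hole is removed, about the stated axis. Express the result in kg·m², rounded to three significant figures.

0.450

Unpierced body about its centre: I₀ = (1/2)MR² = (1/2)(3.02)(0.556)² = 0.4668 kg·m².
The removed disk has mass m = M·(r/R)² = (3.02)(0.176/0.556)² = 0.30261 kg (same uniform areal density).
Its moment of inertia about the rotation axis (parallel-axis theorem): I_hole = (1/2)mr² + md² = (1/2)(0.30261)(0.176)² + (0.30261)(0.203)² = 0.017157 kg·m².
Treating the hole as negative mass, I = I₀ − I_hole = 0.4668 − 0.017157 = 0.44964 kg·m².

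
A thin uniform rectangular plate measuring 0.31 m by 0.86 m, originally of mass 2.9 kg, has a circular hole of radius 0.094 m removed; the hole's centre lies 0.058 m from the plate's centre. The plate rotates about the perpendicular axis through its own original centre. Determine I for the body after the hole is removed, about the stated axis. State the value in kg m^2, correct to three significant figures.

Unpierced body about its centre: I₀ = (1/12)M(a²+b²) = (1/12)(2.9)[(0.31)² + (0.86)²] = 0.20196 kg m^2.
The removed disk has mass m = M·πr²/(ab) = (2.9)·π(0.094)²/(0.31·0.86) = 0.30196 kg (same uniform areal density).
Its moment of inertia about the rotation axis (parallel-axis theorem): I_hole = (1/2)mr² + md² = (1/2)(0.30196)(0.094)² + (0.30196)(0.058)² = 0.0023498 kg m^2.
Treating the hole as negative mass, I = I₀ − I_hole = 0.20196 − 0.0023498 = 0.19961 kg m^2.

0.200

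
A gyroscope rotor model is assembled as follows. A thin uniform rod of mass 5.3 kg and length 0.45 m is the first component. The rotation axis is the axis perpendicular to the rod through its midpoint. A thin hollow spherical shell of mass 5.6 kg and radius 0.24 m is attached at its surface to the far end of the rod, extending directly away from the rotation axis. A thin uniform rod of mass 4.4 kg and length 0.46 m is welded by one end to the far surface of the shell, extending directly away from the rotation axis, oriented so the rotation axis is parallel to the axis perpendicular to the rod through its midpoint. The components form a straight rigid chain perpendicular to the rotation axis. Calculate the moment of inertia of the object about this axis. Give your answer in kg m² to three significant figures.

Thin rod: I_cm = (1/12)ML² = (1/12)(5.3)(0.45)² = 0.089438 kg m²; axis through the centre, so I = 0.089438 kg m².
Spherical shell: I_cm = (2/3)MR² = (2/3)(5.6)(0.24)² = 0.21504 kg m²; centre at d = 0.225 + 0.24 = 0.465 m, so the parallel axis theorem gives I = 0.21504 + (5.6)(0.465)² = 1.4259 kg m².
Thin rod: I_cm = (1/12)ML² = (1/12)(4.4)(0.46)² = 0.077587 kg m²; centre at d = 0.225 + 0.24 + 0.24 + 0.23 = 0.935 m, so the parallel axis theorem gives I = 0.077587 + (4.4)(0.935)² = 3.9242 kg m².
Total I = 0.089438 + 1.4259 + 3.9242 = 5.4395 kg m².

5.44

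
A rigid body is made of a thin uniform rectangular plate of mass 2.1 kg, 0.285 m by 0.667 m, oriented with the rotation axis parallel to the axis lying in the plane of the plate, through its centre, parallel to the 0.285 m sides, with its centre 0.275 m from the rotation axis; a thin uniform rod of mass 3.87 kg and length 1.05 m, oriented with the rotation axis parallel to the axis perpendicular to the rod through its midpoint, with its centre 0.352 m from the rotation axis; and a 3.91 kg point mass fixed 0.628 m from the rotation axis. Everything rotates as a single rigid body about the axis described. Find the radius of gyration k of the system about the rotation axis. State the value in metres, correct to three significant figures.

Rectangular plate: I_cm = (1/12)Mb² = (1/12)(2.1)(0.667)² = 0.077856 kg m²; centre at d = 0.275 m, so I = I_cm + Md² gives I = 0.077856 + (2.1)(0.275)² = 0.23667 kg m².
Thin rod: I_cm = (1/12)ML² = (1/12)(3.87)(1.05)² = 0.35556 kg m²; centre at d = 0.352 m, so I = I_cm + Md² gives I = 0.35556 + (3.87)(0.352)² = 0.83506 kg m².
Point mass: I_cm = 0; centre at d = 0.628 m, so I = I_cm + Md² gives I = 0 + (3.91)(0.628)² = 1.542 kg m².
Total I = 2.6138 kg m²; total mass M = 9.88 kg.
k = √(I/M) = √(2.6138/9.88) = 0.51435 m.

0.514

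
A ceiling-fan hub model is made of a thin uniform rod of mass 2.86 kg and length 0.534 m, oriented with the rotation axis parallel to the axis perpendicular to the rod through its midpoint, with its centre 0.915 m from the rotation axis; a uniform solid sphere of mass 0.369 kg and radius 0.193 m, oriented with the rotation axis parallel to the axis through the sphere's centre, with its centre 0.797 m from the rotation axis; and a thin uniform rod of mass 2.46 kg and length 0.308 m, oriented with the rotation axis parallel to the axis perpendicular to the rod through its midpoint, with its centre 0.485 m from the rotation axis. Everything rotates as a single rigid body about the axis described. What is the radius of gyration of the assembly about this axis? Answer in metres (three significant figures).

Thin rod: I_cm = (1/12)ML² = (1/12)(2.86)(0.534)² = 0.067962 kg m²; centre at d = 0.915 m, so the parallel axis theorem gives I = 0.067962 + (2.86)(0.915)² = 2.4624 kg m².
Solid sphere: I_cm = (2/5)MR² = (2/5)(0.369)(0.193)² = 0.005498 kg m²; centre at d = 0.797 m, so the parallel axis theorem gives I = 0.005498 + (0.369)(0.797)² = 0.23989 kg m².
Thin rod: I_cm = (1/12)ML² = (1/12)(2.46)(0.308)² = 0.019447 kg m²; centre at d = 0.485 m, so the parallel axis theorem gives I = 0.019447 + (2.46)(0.485)² = 0.5981 kg m².
Total I = 3.3004 kg m²; total mass M = 5.689 kg.
k = √(I/M) = √(3.3004/5.689) = 0.76167 m.

0.762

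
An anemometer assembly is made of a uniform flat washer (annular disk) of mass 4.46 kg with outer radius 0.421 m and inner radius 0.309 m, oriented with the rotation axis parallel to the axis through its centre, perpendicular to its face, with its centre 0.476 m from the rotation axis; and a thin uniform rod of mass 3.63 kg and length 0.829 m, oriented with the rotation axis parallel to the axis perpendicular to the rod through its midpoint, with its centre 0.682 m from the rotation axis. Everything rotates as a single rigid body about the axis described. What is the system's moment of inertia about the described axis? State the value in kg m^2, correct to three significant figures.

Annular disk: I_cm = (1/2)M(R²+r²) = (1/2)(4.46)[(0.421)² + (0.309)²] = 0.60817 kg m^2; centre at d = 0.476 m, so I = I_cm + Md² gives I = 0.60817 + (4.46)(0.476)² = 1.6187 kg m^2.
Thin rod: I_cm = (1/12)ML² = (1/12)(3.63)(0.829)² = 0.20789 kg m^2; centre at d = 0.682 m, so I = I_cm + Md² gives I = 0.20789 + (3.63)(0.682)² = 1.8963 kg m^2.
Total I = 1.6187 + 1.8963 = 3.515 kg m^2.

3.51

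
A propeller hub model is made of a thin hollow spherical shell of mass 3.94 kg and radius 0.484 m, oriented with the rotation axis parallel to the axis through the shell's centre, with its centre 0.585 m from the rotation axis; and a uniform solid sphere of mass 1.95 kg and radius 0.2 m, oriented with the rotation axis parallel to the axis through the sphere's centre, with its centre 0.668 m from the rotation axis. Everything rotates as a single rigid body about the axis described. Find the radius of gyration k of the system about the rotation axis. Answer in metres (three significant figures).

Spherical shell: I_cm = (2/3)MR² = (2/3)(3.94)(0.484)² = 0.61531 kg m²; centre at d = 0.585 m, so I = I_cm + Md² gives I = 0.61531 + (3.94)(0.585)² = 1.9637 kg m².
Solid sphere: I_cm = (2/5)MR² = (2/5)(1.95)(0.2)² = 0.0312 kg m²; centre at d = 0.668 m, so I = I_cm + Md² gives I = 0.0312 + (1.95)(0.668)² = 0.90134 kg m².
Total I = 2.865 kg m²; total mass M = 5.89 kg.
k = √(I/M) = √(2.865/5.89) = 0.69744 m.

0.697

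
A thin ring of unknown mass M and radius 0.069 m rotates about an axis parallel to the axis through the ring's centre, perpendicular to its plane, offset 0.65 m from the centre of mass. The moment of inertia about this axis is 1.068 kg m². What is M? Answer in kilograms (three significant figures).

2.50

I = I_cm + Md² = MR² + Md² = M·[1·(0.069)² + (0.65)²] = M·0.42726.
So M = 1.068 / 0.42726 = 2.4996 kg.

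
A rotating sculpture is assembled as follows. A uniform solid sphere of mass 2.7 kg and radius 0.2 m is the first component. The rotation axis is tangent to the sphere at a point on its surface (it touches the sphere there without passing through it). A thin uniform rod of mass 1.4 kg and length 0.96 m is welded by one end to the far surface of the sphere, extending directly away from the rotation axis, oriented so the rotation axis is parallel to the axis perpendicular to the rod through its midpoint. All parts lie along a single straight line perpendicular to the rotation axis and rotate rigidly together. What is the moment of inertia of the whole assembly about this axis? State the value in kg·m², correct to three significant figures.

Solid sphere: I_cm = (2/5)MR² = (2/5)(2.7)(0.2)² = 0.0432 kg·m²; centre at d = 0.2 m, so I = I_cm + Md² gives I = 0.0432 + (2.7)(0.2)² = 0.1512 kg·m².
Thin rod: I_cm = (1/12)ML² = (1/12)(1.4)(0.96)² = 0.10752 kg·m²; centre at d = 0.2 + 0.2 + 0.48 = 0.88 m, so I = I_cm + Md² gives I = 0.10752 + (1.4)(0.88)² = 1.1917 kg·m².
Total I = 0.1512 + 1.1917 = 1.3429 kg·m².

1.34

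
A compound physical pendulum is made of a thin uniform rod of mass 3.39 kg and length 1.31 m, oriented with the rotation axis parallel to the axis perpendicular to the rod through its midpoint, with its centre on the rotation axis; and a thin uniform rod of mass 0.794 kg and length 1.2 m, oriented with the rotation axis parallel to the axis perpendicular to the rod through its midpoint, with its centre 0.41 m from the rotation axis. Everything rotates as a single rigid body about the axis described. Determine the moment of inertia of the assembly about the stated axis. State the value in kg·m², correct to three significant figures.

0.714

Thin rod: I_cm = (1/12)ML² = (1/12)(3.39)(1.31)² = 0.4848 kg·m²; axis through the centre, so I = 0.4848 kg·m².
Thin rod: I_cm = (1/12)ML² = (1/12)(0.794)(1.2)² = 0.09528 kg·m²; centre at d = 0.41 m, so the parallel axis theorem gives I = 0.09528 + (0.794)(0.41)² = 0.22875 kg·m².
Total I = 0.4848 + 0.22875 = 0.71355 kg·m².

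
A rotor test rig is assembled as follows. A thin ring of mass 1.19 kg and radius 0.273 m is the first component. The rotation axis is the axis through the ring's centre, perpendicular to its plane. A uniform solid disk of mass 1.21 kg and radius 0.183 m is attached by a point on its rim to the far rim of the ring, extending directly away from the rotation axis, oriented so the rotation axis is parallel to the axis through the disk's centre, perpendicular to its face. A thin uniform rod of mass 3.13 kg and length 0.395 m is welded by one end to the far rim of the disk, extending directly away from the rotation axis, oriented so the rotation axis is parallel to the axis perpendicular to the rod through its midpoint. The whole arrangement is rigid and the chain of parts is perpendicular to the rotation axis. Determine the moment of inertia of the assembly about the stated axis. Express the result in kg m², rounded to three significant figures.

Thin ring: I_cm = MR² = (1.19)(0.273)² = 0.08869 kg m²; axis through the centre, so I = 0.08869 kg m².
Solid disk: I_cm = (1/2)MR² = (1/2)(1.21)(0.183)² = 0.020261 kg m²; centre at d = 0.273 + 0.183 = 0.456 m, so the parallel axis theorem gives I = 0.020261 + (1.21)(0.456)² = 0.27186 kg m².
Thin rod: I_cm = (1/12)ML² = (1/12)(3.13)(0.395)² = 0.040697 kg m²; centre at d = 0.273 + 0.183 + 0.183 + 0.1975 = 0.8365 m, so the parallel axis theorem gives I = 0.040697 + (3.13)(0.8365)² = 2.2309 kg m².
Total I = 0.08869 + 0.27186 + 2.2309 = 2.5914 kg m².

2.59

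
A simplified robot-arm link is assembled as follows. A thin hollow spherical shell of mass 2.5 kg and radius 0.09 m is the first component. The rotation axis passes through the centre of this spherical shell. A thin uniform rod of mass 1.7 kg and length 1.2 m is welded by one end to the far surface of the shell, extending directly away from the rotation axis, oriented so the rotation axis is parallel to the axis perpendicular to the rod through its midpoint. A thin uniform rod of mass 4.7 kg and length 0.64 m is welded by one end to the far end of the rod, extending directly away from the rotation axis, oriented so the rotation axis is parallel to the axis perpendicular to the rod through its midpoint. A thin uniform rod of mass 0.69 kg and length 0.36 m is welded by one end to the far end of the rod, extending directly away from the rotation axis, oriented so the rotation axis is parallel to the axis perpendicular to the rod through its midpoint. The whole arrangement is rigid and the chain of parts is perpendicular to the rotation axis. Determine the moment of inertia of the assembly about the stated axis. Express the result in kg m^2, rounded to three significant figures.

Spherical shell: I_cm = (2/3)MR² = (2/3)(2.5)(0.09)² = 0.0135 kg m^2; axis through the centre, so I = 0.0135 kg m^2.
Thin rod: I_cm = (1/12)ML² = (1/12)(1.7)(1.2)² = 0.204 kg m^2; centre at d = 0.09 + 0.6 = 0.69 m, so I = I_cm + Md² gives I = 0.204 + (1.7)(0.69)² = 1.0134 kg m^2.
Thin rod: I_cm = (1/12)ML² = (1/12)(4.7)(0.64)² = 0.16043 kg m^2; centre at d = 0.09 + 0.6 + 0.6 + 0.32 = 1.61 m, so I = I_cm + Md² gives I = 0.16043 + (4.7)(1.61)² = 12.343 kg m^2.
Thin rod: I_cm = (1/12)ML² = (1/12)(0.69)(0.36)² = 0.007452 kg m^2; centre at d = 0.09 + 0.6 + 0.6 + 0.32 + 0.32 + 0.18 = 2.11 m, so I = I_cm + Md² gives I = 0.007452 + (0.69)(2.11)² = 3.0794 kg m^2.
Total I = 0.0135 + 1.0134 + 12.343 + 3.0794 = 16.45 kg m^2.

16.4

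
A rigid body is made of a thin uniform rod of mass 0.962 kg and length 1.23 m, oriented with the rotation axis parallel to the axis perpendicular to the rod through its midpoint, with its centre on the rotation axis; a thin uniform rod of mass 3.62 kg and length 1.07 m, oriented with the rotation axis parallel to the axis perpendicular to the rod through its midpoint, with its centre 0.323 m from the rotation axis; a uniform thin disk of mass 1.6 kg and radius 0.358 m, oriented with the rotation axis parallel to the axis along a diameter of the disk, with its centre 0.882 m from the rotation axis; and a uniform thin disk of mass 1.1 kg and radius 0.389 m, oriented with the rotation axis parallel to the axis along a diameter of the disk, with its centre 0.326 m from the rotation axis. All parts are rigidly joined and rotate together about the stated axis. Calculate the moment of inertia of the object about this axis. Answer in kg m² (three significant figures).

Thin rod: I_cm = (1/12)ML² = (1/12)(0.962)(1.23)² = 0.12128 kg m²; axis through the centre, so I = 0.12128 kg m².
Thin rod: I_cm = (1/12)ML² = (1/12)(3.62)(1.07)² = 0.34538 kg m²; centre at d = 0.323 m, so I = I_cm + Md² gives I = 0.34538 + (3.62)(0.323)² = 0.72305 kg m².
Thin disk: I_cm = (1/4)MR² = (1/4)(1.6)(0.358)² = 0.051266 kg m²; centre at d = 0.882 m, so I = I_cm + Md² gives I = 0.051266 + (1.6)(0.882)² = 1.2959 kg m².
Thin disk: I_cm = (1/4)MR² = (1/4)(1.1)(0.389)² = 0.041613 kg m²; centre at d = 0.326 m, so I = I_cm + Md² gives I = 0.041613 + (1.1)(0.326)² = 0.15852 kg m².
Total I = 0.12128 + 0.72305 + 1.2959 + 0.15852 = 2.2988 kg m².

2.30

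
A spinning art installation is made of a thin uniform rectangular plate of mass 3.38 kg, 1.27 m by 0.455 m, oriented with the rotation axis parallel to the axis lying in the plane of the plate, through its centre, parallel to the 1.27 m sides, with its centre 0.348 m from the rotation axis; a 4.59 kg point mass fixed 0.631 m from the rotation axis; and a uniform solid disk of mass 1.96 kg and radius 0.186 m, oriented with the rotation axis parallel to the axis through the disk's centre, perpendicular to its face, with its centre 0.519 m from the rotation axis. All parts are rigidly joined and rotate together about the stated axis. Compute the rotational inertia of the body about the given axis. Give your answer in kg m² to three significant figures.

2.86

Rectangular plate: I_cm = (1/12)Mb² = (1/12)(3.38)(0.455)² = 0.058312 kg m²; centre at d = 0.348 m, so the parallel axis theorem gives I = 0.058312 + (3.38)(0.348)² = 0.46764 kg m².
Point mass: I_cm = 0; centre at d = 0.631 m, so the parallel axis theorem gives I = 0 + (4.59)(0.631)² = 1.8276 kg m².
Solid disk: I_cm = (1/2)MR² = (1/2)(1.96)(0.186)² = 0.033904 kg m²; centre at d = 0.519 m, so the parallel axis theorem gives I = 0.033904 + (1.96)(0.519)² = 0.56185 kg m².
Total I = 0.46764 + 1.8276 + 0.56185 = 2.8571 kg m².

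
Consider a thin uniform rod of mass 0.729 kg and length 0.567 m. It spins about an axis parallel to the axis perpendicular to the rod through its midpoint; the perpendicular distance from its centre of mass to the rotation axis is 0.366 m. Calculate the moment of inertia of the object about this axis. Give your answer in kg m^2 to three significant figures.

0.117

I_cm = (1/12)ML² = (1/12)(0.729)(0.567)² = 0.01953 kg m^2; centre at d = 0.366 m, so the parallel axis theorem gives I = 0.01953 + (0.729)(0.366)² = 0.11718 kg m^2.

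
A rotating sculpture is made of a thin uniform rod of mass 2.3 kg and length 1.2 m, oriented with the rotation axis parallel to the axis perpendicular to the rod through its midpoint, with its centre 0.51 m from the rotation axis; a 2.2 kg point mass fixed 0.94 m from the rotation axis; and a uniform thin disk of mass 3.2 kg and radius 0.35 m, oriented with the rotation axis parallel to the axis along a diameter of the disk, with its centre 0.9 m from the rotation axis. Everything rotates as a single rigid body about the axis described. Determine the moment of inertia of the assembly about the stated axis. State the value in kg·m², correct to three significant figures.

Thin rod: I_cm = (1/12)ML² = (1/12)(2.3)(1.2)² = 0.276 kg·m²; centre at d = 0.51 m, so the parallel axis theorem gives I = 0.276 + (2.3)(0.51)² = 0.87423 kg·m².
Point mass: I_cm = 0; centre at d = 0.94 m, so the parallel axis theorem gives I = 0 + (2.2)(0.94)² = 1.9439 kg·m².
Thin disk: I_cm = (1/4)MR² = (1/4)(3.2)(0.35)² = 0.098 kg·m²; centre at d = 0.9 m, so the parallel axis theorem gives I = 0.098 + (3.2)(0.9)² = 2.69 kg·m².
Total I = 0.87423 + 1.9439 + 2.69 = 5.5082 kg·m².

5.51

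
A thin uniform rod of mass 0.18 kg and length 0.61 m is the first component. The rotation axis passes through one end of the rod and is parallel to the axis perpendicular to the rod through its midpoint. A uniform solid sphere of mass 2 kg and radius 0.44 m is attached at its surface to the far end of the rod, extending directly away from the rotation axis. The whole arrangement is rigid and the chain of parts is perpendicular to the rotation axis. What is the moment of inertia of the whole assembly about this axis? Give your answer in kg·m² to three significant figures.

Thin rod: I_cm = (1/12)ML² = (1/12)(0.18)(0.61)² = 0.0055815 kg·m²; centre at d = 0.305 m, so I = I_cm + Md² gives I = 0.0055815 + (0.18)(0.305)² = 0.022326 kg·m².
Solid sphere: I_cm = (2/5)MR² = (2/5)(2)(0.44)² = 0.15488 kg·m²; centre at d = 0.305 + 0.305 + 0.44 = 1.05 m, so I = I_cm + Md² gives I = 0.15488 + (2)(1.05)² = 2.3599 kg·m².
Total I = 0.022326 + 2.3599 = 2.3822 kg·m².

2.38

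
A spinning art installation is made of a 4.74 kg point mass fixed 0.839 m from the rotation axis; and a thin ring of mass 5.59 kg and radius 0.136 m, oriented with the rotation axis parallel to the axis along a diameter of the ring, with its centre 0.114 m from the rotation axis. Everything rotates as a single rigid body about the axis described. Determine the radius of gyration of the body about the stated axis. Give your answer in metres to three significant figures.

0.579

Point mass: I_cm = 0; centre at d = 0.839 m, so I = I_cm + Md² gives I = 0 + (4.74)(0.839)² = 3.3366 kg m^2.
Thin ring: I_cm = (1/2)MR² = (1/2)(5.59)(0.136)² = 0.051696 kg m^2; centre at d = 0.114 m, so I = I_cm + Md² gives I = 0.051696 + (5.59)(0.114)² = 0.12434 kg m^2.
Total I = 3.4609 kg m^2; total mass M = 10.33 kg.
k = √(I/M) = √(3.4609/10.33) = 0.57882 m.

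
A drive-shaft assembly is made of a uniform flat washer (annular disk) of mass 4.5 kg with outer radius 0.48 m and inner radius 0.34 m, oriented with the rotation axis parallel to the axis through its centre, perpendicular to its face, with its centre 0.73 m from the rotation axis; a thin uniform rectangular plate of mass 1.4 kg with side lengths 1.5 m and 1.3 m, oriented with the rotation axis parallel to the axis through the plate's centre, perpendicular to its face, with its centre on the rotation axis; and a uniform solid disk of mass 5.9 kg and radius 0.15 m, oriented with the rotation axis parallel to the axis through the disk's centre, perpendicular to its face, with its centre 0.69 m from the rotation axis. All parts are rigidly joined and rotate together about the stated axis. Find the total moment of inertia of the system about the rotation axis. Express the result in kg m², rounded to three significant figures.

6.51

Annular disk: I_cm = (1/2)M(R²+r²) = (1/2)(4.5)[(0.48)² + (0.34)²] = 0.7785 kg m²; centre at d = 0.73 m, so I = I_cm + Md² gives I = 0.7785 + (4.5)(0.73)² = 3.1765 kg m².
Rectangular plate: I_cm = (1/12)M(a²+b²) = (1/12)(1.4)[(1.5)² + (1.3)²] = 0.45967 kg m²; axis through the centre, so I = 0.45967 kg m².
Solid disk: I_cm = (1/2)MR² = (1/2)(5.9)(0.15)² = 0.066375 kg m²; centre at d = 0.69 m, so I = I_cm + Md² gives I = 0.066375 + (5.9)(0.69)² = 2.8754 kg m².
Total I = 3.1765 + 0.45967 + 2.8754 = 6.5116 kg m².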